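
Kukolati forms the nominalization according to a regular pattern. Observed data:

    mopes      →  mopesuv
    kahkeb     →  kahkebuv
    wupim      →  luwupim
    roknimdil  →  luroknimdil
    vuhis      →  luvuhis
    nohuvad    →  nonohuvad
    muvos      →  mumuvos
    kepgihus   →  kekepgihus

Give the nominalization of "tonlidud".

mopes and vuhis both end in -s yet inflect differently (mopesuv, luvuhis), so the final letter is not what conditions the rule; the last vowel is.
"tonlidud" has last vowel 'u'. The one such stem in the data (kepgihus → kekepgihus) repeats the first consonant+vowel as a prefix (as do nohuvad, muvos), so the same rule applies.
The other patterns: stems whose last vowel is 'e' add -uv; stems whose last vowel is 'i' add the prefix lu-.
So tonlidud → totonlidud.

totonlidud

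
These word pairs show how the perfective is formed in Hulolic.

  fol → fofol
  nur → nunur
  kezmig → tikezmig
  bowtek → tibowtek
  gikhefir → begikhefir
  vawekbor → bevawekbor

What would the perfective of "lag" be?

"lag" has 1 vowel. The stems with 1 vowel (fol → fofol, nur → nunur) repeat the first consonant+vowel as a prefix.
So lag → lalag.

lalag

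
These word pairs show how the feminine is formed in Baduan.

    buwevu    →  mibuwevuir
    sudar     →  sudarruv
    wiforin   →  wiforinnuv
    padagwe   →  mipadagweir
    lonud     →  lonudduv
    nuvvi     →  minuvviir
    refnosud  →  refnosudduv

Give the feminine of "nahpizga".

"nahpizga" ends in a vowel. The stems ending in a vowel (buwevu → mibuwevuir, padagwe → mipadagweir, nuvvi → minuvviir) add mi- … -ir around the stem.
So nahpizga → minahpizgair.

minahpizgair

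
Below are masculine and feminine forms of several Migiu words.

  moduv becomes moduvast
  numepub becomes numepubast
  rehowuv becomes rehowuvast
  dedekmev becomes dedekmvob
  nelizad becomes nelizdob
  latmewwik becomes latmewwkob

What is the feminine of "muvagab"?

moduv and dedekmev both end in -v yet inflect differently (moduvast, dedekmvob), so the final letter is not what conditions the rule; the last vowel is.
"muvagab" has last vowel 'a'. The one such stem in the data (nelizad → nelizdob) deletes the last vowel and adds -ob (as do dedekmev, latmewwik), so the same rule applies.
So muvagab → muvagbob.

muvagbob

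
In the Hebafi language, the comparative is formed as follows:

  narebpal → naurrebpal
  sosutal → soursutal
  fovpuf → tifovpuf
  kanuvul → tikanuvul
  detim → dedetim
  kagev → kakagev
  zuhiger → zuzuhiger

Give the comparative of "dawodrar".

"dawodrar" has last vowel 'a'. The stems whose last vowel is 'a' (narebpal → naurrebpal, sosutal → soursutal) insert -ur- after the first vowel.
So dawodrar → daurwodrar.

daurwodrar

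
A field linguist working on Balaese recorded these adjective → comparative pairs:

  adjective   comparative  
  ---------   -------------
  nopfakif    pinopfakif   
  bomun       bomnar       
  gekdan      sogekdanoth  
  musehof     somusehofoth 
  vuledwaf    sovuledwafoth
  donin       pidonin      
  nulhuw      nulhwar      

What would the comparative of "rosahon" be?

musehof and nopfakif both end in -f yet inflect differently (somusehofoth, pinopfakif), so the final letter is not what conditions the rule; the last vowel is.
"rosahon" has last vowel 'o'. The one such stem in the data (musehof → somusehofoth) adds so- … -oth around the stem, so the same rule applies.
The other patterns: stems whose last vowel is 'i' add the prefix pi-; stems whose last vowel is 'u' delete the last vowel and add -ar.
So rosahon → sorosahonoth.

sorosahonoth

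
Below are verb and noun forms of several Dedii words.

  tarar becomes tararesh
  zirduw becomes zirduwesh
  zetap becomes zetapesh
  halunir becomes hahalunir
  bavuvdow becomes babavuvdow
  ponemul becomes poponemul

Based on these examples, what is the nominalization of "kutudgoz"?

kukutudgoz

tarar and halunir both end in -r yet inflect differently (tararesh, hahalunir), so the final letter is not what conditions the rule; the number of vowels is.
"kutudgoz" has 3 vowels. The stems with 3 vowels (halunir → hahalunir, bavuvdow → babavuvdow, ponemul → poponemul) repeat the first consonant+vowel as a prefix.
The other pattern: stems with 2 vowels add -esh.
So kutudgoz → kukutudgoz.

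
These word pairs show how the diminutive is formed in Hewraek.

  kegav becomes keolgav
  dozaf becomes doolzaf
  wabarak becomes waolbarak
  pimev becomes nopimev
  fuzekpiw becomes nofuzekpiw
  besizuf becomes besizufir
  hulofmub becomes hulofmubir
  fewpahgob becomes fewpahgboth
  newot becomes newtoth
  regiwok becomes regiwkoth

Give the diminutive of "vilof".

"vilof" has last vowel 'o'. The stems whose last vowel is 'o' (fewpahgob → fewpahgboth, newot → newtoth, regiwok → regiwkoth) delete the last vowel and add -oth.
The other patterns: stems whose last vowel is 'a' insert -ol- after the first vowel; stems whose last vowel is 'e' or 'i' add the prefix no-; stems whose last vowel is 'u' add -ir.
So vilof → vilfoth.

vilfoth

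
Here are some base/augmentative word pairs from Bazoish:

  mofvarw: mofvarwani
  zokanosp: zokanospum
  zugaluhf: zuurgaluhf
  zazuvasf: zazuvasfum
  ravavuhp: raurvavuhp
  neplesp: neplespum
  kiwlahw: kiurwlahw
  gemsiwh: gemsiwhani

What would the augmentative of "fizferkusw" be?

"fizferkusw" has second-to-last letter 's'. The stems whose second-to-last letter is 's' (zazuvasf → zazuvasfum, zokanosp → zokanospum, neplesp → neplespum) add -um.
So fizferkusw → fizferkuswum.

fizferkuswum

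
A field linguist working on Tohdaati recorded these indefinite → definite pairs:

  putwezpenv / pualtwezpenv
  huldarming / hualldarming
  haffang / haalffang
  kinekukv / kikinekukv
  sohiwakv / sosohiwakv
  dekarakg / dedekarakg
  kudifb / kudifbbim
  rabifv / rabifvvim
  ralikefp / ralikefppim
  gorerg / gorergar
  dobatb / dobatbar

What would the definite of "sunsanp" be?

sualnsanp

putwezpenv and kinekukv both end in -v yet inflect differently (pualtwezpenv, kikinekukv), so the final letter is not what conditions the rule; the second-to-last letter is.
"sunsanp" has second-to-last letter 'n'. The stems whose second-to-last letter is 'n' (putwezpenv → pualtwezpenv, huldarming → hualldarming, haffang → haalffang) insert -al- after the first vowel.
So sunsanp → sualnsanp.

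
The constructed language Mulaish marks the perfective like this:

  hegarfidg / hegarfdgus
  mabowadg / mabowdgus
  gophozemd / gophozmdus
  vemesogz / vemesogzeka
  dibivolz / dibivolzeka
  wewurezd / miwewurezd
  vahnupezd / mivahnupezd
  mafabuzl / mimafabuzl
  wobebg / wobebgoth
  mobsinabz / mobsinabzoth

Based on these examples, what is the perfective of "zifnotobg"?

zifnotobgoth

gophozemd and wewurezd both end in -d yet inflect differently (gophozmdus, miwewurezd), so the final letter is not what conditions the rule; the second-to-last letter is.
"zifnotobg" has second-to-last letter 'b'. The stems whose second-to-last letter is 'b' (wobebg → wobebgoth, mobsinabz → mobsinabzoth) add -oth.
So zifnotobg → zifnotobgoth.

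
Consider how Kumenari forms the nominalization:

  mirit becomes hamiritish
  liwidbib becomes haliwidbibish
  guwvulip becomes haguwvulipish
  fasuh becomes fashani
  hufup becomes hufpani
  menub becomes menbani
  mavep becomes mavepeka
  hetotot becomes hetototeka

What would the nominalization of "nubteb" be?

guwvulip and hufup both end in -p yet inflect differently (haguwvulipish, hufpani), so the final letter is not what conditions the rule; the last vowel is.
"nubteb" has last vowel 'e'. The one such stem in the data (mavep → mavepeka) adds -eka, so the same rule applies.
The other patterns: stems whose last vowel is 'i' add ha- … -ish around the stem; stems whose last vowel is 'u' delete the last vowel and add -ani.
So nubteb → nubtebeka.

nubtebeka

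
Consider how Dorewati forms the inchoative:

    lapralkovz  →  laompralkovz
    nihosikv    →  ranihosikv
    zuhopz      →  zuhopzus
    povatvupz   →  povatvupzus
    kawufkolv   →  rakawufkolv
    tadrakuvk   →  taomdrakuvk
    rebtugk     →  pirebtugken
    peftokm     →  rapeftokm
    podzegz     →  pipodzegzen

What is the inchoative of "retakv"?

"retakv" has second-to-last letter 'k'. The stems whose second-to-last letter is 'k' (peftokm → rapeftokm, nihosikv → ranihosikv) add the prefix ra-.
The other patterns: stems whose second-to-last letter is 'p' add -us; stems whose second-to-last letter is 'g' add pi- … -en around the stem; stems whose second-to-last letter is 'v' insert -om- after the first vowel.
So retakv → raretakv.

raretakv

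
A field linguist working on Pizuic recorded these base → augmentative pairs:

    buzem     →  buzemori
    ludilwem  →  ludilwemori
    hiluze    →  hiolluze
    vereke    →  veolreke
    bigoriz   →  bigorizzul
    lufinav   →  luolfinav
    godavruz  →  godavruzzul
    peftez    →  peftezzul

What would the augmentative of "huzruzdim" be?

huzruzdimori

"huzruzdim" ends in -m. The stems ending in -m (buzem → buzemori, ludilwem → ludilwemori) add -ori.
So huzruzdim → huzruzdimori.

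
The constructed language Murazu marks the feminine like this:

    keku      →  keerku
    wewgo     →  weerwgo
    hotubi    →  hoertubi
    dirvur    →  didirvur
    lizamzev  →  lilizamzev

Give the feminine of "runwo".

ruernwo

"runwo" ends in a vowel. The stems ending in a vowel (hotubi → hoertubi, keku → keerku, wewgo → weerwgo) insert -er- after the first vowel.
So runwo → ruernwo.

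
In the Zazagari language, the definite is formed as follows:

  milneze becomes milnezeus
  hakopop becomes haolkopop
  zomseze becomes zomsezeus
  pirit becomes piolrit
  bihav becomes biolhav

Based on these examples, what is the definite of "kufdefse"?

zomseze and hakopop both have 3 vowels yet inflect differently (zomsezeus, haolkopop), so the number of vowels is not what conditions the rule; the final letter is.
"kufdefse" ends in -e. The stems ending in -e (zomseze → zomsezeus, milneze → milnezeus) add -us.
The other pattern: stems ending in -p, -t or -v insert -ol- after the first vowel.
So kufdefse → kufdefseus.

kufdefseus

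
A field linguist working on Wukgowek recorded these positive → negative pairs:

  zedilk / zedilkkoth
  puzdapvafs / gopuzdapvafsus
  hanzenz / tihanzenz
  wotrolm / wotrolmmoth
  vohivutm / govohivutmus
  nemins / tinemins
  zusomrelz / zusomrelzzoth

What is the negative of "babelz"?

babelzzoth

zusomrelz and hanzenz both end in -z yet inflect differently (zusomrelzzoth, tihanzenz), so the final letter is not what conditions the rule; the second-to-last letter is.
"babelz" has second-to-last letter 'l'. The stems whose second-to-last letter is 'l' (zusomrelz → zusomrelzzoth, wotrolm → wotrolmmoth, zedilk → zedilkkoth) double the final consonant and add -oth.
The other patterns: stems whose second-to-last letter is 'n' add the prefix ti-; stems whose second-to-last letter is 'f' or 't' add go- … -us around the stem.
So babelz → babelzzoth.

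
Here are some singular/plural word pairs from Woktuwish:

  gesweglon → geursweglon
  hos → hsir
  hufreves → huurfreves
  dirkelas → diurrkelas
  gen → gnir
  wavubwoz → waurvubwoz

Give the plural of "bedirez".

gen and gesweglon both end in -n yet inflect differently (gnir, geursweglon), so the final letter is not what conditions the rule; the number of vowels is.
"bedirez" has 3 vowels. The stems with 3 vowels (gesweglon → geursweglon, hufreves → huurfreves, wavubwoz → waurvubwoz) insert -ur- after the first vowel.
The other pattern: stems with 1 vowel delete the last vowel and add -ir.
So bedirez → beurdirez.

beurdirez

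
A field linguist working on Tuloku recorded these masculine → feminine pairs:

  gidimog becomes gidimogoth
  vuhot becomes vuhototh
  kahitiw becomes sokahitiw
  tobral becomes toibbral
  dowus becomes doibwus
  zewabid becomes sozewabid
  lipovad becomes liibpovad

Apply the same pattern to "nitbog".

nitbogoth

zewabid and lipovad both end in -d yet inflect differently (sozewabid, liibpovad), so the final letter is not what conditions the rule; the last vowel is.
"nitbog" has last vowel 'o'. The stems whose last vowel is 'o' (vuhot → vuhototh, gidimog → gidimogoth) add -oth.
So nitbog → nitbogoth.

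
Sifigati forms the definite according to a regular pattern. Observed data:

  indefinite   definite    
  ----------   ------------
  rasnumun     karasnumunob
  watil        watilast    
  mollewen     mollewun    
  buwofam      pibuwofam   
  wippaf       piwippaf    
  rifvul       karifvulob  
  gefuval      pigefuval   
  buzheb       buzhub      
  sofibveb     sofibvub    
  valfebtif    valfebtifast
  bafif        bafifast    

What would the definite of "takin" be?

wippaf and valfebtif both end in -f yet inflect differently (piwippaf, valfebtifast), so the final letter is not what conditions the rule; the last vowel is.
"takin" has last vowel 'i'. The stems whose last vowel is 'i' (valfebtif → valfebtifast, bafif → bafifast, watil → watilast) add -ast.
So takin → takinast.

takinast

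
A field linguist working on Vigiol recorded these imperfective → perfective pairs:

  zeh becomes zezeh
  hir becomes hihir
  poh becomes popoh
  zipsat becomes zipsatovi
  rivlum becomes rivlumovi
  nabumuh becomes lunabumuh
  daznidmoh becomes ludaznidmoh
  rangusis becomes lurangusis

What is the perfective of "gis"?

gigis

zeh and nabumuh both end in -h yet inflect differently (zezeh, lunabumuh), so the final letter is not what conditions the rule; the number of vowels is.
"gis" has 1 vowel. The stems with 1 vowel (zeh → zezeh, hir → hihir, poh → popoh) repeat the first consonant+vowel as a prefix.
So gis → gigis.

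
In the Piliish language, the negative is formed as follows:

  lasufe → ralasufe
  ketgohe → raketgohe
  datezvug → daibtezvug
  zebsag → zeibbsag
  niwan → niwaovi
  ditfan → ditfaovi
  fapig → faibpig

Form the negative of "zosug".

zoibsug

zebsag and ditfan both have last vowel 'a' yet inflect differently (zeibbsag, ditfaovi), so the last vowel is not what conditions the rule; the final letter is.
"zosug" ends in -g. The stems ending in -g (fapig → faibpig, zebsag → zeibbsag, datezvug → daibtezvug) insert -ib- after the first vowel.
The other patterns: stems ending in -n drop the final letter and add -ovi; stems ending in -e add the prefix ra-.
So zosug → zoibsug.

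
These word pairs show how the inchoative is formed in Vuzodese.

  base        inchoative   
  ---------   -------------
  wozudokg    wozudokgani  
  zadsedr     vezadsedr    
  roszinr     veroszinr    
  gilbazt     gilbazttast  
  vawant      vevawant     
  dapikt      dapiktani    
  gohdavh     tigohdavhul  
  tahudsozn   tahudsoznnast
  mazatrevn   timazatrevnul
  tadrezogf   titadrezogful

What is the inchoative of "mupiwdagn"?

timupiwdagnul

gilbazt and vawant both end in -t yet inflect differently (gilbazttast, vevawant), so the final letter is not what conditions the rule; the second-to-last letter is.
"mupiwdagn" has second-to-last letter 'g'. The one such stem in the data (tadrezogf → titadrezogful) adds ti- … -ul around the stem, so the same rule applies.
The other patterns: stems whose second-to-last letter is 'z' double the final consonant and add -ast; stems whose second-to-last letter is 'd' or 'n' add the prefix ve-; stems whose second-to-last letter is 'k' add -ani.
So mupiwdagn → timupiwdagnul.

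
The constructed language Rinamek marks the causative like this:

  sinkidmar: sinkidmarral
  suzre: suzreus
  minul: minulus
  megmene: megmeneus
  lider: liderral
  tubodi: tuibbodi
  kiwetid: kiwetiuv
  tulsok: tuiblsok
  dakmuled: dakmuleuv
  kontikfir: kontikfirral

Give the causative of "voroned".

voroneuv

dakmuled and lider both have last vowel 'e' yet inflect differently (dakmuleuv, liderral), so the last vowel is not what conditions the rule; the final letter is.
"voroned" ends in -d. The stems ending in -d (dakmuled → dakmuleuv, kiwetid → kiwetiuv) drop the final letter and add -uv.
The other patterns: stems ending in -r double the final consonant and add -al; stems ending in -e or -l add -us; stems ending in -i or -k insert -ib- after the first vowel.
So voroned → voroneuv.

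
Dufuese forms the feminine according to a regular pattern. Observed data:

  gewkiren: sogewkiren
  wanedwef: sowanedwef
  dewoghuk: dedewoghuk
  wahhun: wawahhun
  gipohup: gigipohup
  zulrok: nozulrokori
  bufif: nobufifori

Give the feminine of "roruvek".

gewkiren and wahhun both end in -n yet inflect differently (sogewkiren, wawahhun), so the final letter is not what conditions the rule; the last vowel is.
"roruvek" has last vowel 'e'. The stems whose last vowel is 'e' (gewkiren → sogewkiren, wanedwef → sowanedwef) add the prefix so-.
The other patterns: stems whose last vowel is 'u' repeat the first consonant+vowel as a prefix; stems whose last vowel is 'i' or 'o' add no- … -ori around the stem.
So roruvek → sororuvek.

sororuvek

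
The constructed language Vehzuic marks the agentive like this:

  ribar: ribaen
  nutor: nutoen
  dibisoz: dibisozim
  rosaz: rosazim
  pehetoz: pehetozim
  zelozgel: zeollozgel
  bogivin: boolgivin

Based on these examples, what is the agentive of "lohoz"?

nutor and dibisoz both have last vowel 'o' yet inflect differently (nutoen, dibisozim), so the last vowel is not what conditions the rule; the final letter is.
"lohoz" ends in -z. The stems ending in -z (dibisoz → dibisozim, rosaz → rosazim, pehetoz → pehetozim) add -im.
The other patterns: stems ending in -r drop the final letter and add -en; stems ending in -l or -n insert -ol- after the first vowel.
So lohoz → lohozim.

lohozim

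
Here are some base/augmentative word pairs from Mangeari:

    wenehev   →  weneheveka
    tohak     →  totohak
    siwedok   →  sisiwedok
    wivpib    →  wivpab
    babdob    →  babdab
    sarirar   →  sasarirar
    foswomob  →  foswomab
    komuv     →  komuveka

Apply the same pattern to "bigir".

bibigir

foswomob and siwedok both have last vowel 'o' yet inflect differently (foswomab, sisiwedok), so the last vowel is not what conditions the rule; the final letter is.
"bigir" ends in -r. The one such stem in the data (sarirar → sasarirar) repeats the first consonant+vowel as a prefix (as do siwedok, tohak), so the same rule applies.
The other patterns: stems ending in -v add -eka; stems ending in -b change the last vowel to 'a'.
So bigir → bibigir.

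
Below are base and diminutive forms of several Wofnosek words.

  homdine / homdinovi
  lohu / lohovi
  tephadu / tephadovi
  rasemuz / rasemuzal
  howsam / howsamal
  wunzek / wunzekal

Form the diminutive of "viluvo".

lohu and rasemuz both have last vowel 'u' yet inflect differently (lohovi, rasemuzal), so the last vowel is not what conditions the rule; whether the stem ends in a vowel or a consonant is.
"viluvo" ends in a vowel. The stems ending in a vowel (homdine → homdinovi, lohu → lohovi, tephadu → tephadovi) drop the final letter and add -ovi.
The other pattern: stems ending in a consonant add -al.
So viluvo → viluvovi.

viluvovi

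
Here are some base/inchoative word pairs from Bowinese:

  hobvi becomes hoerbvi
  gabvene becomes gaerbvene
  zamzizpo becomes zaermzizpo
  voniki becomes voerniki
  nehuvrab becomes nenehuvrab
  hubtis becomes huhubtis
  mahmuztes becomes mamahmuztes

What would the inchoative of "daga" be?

hobvi and hubtis both have last vowel 'i' yet inflect differently (hoerbvi, huhubtis), so the last vowel is not what conditions the rule; whether the stem ends in a vowel or a consonant is.
"daga" ends in a vowel. The stems ending in a vowel (hobvi → hoerbvi, gabvene → gaerbvene, zamzizpo → zaermzizpo) insert -er- after the first vowel.
So daga → daerga.

daerga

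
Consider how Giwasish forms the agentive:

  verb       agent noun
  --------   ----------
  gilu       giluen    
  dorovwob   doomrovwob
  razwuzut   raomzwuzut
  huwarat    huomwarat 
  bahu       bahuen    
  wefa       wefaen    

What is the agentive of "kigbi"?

kigbien

bahu and razwuzut both have last vowel 'u' yet inflect differently (bahuen, raomzwuzut), so the last vowel is not what conditions the rule; whether the stem ends in a vowel or a consonant is.
"kigbi" ends in a vowel. The stems ending in a vowel (bahu → bahuen, wefa → wefaen, gilu → giluen) add -en.
So kigbi → kigbien.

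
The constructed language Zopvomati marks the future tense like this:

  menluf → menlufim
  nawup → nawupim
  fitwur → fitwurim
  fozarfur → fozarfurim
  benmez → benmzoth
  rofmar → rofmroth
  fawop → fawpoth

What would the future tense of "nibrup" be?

fitwur and rofmar both end in -r yet inflect differently (fitwurim, rofmroth), so the final letter is not what conditions the rule; the last vowel is.
"nibrup" has last vowel 'u'. The stems whose last vowel is 'u' (menluf → menlufim, nawup → nawupim, fitwur → fitwurim) add -im.
The other pattern: stems whose last vowel is 'a', 'e' or 'o' delete the last vowel and add -oth.
So nibrup → nibrupim.

nibrupim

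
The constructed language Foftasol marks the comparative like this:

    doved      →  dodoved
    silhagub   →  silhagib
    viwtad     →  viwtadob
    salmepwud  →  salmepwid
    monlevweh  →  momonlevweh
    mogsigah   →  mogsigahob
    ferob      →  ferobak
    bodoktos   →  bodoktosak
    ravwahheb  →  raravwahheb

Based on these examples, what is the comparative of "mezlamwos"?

silhagub and ravwahheb both end in -b yet inflect differently (silhagib, raravwahheb), so the final letter is not what conditions the rule; the last vowel is.
"mezlamwos" has last vowel 'o'. The stems whose last vowel is 'o' (bodoktos → bodoktosak, ferob → ferobak) add -ak.
The other patterns: stems whose last vowel is 'u' change the last vowel to 'i'; stems whose last vowel is 'e' repeat the first consonant+vowel as a prefix; stems whose last vowel is 'a' add -ob.
So mezlamwos → mezlamwosak.

mezlamwosak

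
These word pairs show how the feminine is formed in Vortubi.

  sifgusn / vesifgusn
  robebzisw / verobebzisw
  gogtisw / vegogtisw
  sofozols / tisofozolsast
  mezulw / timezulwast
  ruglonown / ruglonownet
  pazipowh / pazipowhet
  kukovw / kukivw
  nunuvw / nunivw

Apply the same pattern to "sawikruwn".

sawikruwnet

robebzisw and mezulw both end in -w yet inflect differently (verobebzisw, timezulwast), so the final letter is not what conditions the rule; the second-to-last letter is.
"sawikruwn" has second-to-last letter 'w'. The stems whose second-to-last letter is 'w' (ruglonown → ruglonownet, pazipowh → pazipowhet) add -et.
The other patterns: stems whose second-to-last letter is 's' add the prefix ve-; stems whose second-to-last letter is 'l' add ti- … -ast around the stem; stems whose second-to-last letter is 'v' change the last vowel to 'i'.
So sawikruwn → sawikruwnet.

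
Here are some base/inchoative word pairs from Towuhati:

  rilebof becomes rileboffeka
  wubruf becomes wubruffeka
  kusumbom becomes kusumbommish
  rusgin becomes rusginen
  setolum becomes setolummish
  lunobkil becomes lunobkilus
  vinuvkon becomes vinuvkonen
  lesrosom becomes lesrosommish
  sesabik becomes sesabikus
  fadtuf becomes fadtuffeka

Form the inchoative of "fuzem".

vinuvkon and kusumbom both have last vowel 'o' yet inflect differently (vinuvkonen, kusumbommish), so the last vowel is not what conditions the rule; the final letter is.
"fuzem" ends in -m. The stems ending in -m (setolum → setolummish, kusumbom → kusumbommish, lesrosom → lesrosommish) double the final consonant and add -ish.
The other patterns: stems ending in -n add -en; stems ending in -f double the final consonant and add -eka; stems ending in -k or -l add -us.
So fuzem → fuzemmish.

fuzemmish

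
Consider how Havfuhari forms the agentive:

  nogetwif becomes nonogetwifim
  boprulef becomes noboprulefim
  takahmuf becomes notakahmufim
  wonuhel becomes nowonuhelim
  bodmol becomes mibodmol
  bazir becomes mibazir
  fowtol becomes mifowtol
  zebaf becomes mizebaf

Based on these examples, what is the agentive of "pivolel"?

wonuhel and bodmol both end in -l yet inflect differently (nowonuhelim, mibodmol), so the final letter is not what conditions the rule; the number of vowels is.
"pivolel" has 3 vowels. The stems with 3 vowels (nogetwif → nonogetwifim, boprulef → noboprulefim, takahmuf → notakahmufim) add no- … -im around the stem.
So pivolel → nopivolelim.

nopivolelim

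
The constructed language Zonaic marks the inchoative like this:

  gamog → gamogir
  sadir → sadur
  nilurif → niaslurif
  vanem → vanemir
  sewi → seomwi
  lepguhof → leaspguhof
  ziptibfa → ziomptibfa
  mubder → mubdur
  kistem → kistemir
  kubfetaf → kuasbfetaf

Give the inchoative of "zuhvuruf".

"zuhvuruf" ends in -f. The stems ending in -f (kubfetaf → kuasbfetaf, nilurif → niaslurif, lepguhof → leaspguhof) insert -as- after the first vowel.
The other patterns: stems ending in -r change the last vowel to 'u'; stems ending in -a or -i insert -om- after the first vowel; stems ending in -g or -m add -ir.
So zuhvuruf → zuashvuruf.

zuashvuruf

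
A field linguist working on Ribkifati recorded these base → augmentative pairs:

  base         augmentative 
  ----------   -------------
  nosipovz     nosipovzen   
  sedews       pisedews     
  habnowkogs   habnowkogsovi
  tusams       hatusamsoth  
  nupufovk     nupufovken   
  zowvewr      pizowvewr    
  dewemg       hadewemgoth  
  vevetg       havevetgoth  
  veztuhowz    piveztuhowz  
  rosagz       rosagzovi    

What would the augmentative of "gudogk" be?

nosipovz and veztuhowz both end in -z yet inflect differently (nosipovzen, piveztuhowz), so the final letter is not what conditions the rule; the second-to-last letter is.
"gudogk" has second-to-last letter 'g'. The stems whose second-to-last letter is 'g' (rosagz → rosagzovi, habnowkogs → habnowkogsovi) add -ovi.
The other patterns: stems whose second-to-last letter is 'v' add -en; stems whose second-to-last letter is 'w' add the prefix pi-; stems whose second-to-last letter is 'm' or 't' add ha- … -oth around the stem.
So gudogk → gudogkovi.

gudogkovi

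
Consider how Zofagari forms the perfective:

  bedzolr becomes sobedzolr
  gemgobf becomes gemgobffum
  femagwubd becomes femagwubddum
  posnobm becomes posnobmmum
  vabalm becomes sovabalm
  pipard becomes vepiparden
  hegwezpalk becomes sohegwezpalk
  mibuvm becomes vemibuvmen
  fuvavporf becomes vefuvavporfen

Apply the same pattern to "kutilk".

posnobm and vabalm both end in -m yet inflect differently (posnobmmum, sovabalm), so the final letter is not what conditions the rule; the second-to-last letter is.
"kutilk" has second-to-last letter 'l'. The stems whose second-to-last letter is 'l' (vabalm → sovabalm, bedzolr → sobedzolr, hegwezpalk → sohegwezpalk) add the prefix so-.
The other patterns: stems whose second-to-last letter is 'b' double the final consonant and add -um; stems whose second-to-last letter is 'r' or 'v' add ve- … -en around the stem.
So kutilk → sokutilk.

sokutilk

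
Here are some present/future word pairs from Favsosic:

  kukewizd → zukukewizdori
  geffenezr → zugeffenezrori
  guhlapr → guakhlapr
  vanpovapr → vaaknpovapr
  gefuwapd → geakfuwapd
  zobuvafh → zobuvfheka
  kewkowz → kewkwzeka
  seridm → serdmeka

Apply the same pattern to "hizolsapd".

hiakzolsapd

"hizolsapd" has second-to-last letter 'p'. The stems whose second-to-last letter is 'p' (guhlapr → guakhlapr, vanpovapr → vaaknpovapr, gefuwapd → geakfuwapd) insert -ak- after the first vowel.
So hizolsapd → hiakzolsapd.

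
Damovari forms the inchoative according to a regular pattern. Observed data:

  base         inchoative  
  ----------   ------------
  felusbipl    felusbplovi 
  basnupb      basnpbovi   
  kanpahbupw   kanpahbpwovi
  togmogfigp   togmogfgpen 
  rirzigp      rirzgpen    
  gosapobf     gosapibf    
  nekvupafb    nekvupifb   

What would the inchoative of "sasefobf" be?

sasefibf

"sasefobf" has second-to-last letter 'b'. The one such stem in the data (gosapobf → gosapibf) changes the last vowel to 'i' (as does nekvupafb), so the same rule applies.
So sasefobf → sasefibf.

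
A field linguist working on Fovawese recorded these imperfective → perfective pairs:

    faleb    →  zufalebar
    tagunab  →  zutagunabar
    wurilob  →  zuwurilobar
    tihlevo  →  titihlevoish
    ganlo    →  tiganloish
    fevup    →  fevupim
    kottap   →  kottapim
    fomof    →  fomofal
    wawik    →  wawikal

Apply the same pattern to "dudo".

tidudoish

"dudo" ends in -o. The stems ending in -o (tihlevo → titihlevoish, ganlo → tiganloish) add ti- … -ish around the stem.
The other patterns: stems ending in -b add zu- … -ar around the stem; stems ending in -p add -im; stems ending in -f or -k add -al.
So dudo → tidudoish.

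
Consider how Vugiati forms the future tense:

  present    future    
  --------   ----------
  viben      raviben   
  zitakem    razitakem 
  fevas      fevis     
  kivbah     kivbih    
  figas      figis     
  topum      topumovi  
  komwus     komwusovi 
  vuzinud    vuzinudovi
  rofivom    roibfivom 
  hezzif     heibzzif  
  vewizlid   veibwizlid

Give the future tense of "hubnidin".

"hubnidin" has last vowel 'i'. The stems whose last vowel is 'i' (hezzif → heibzzif, vewizlid → veibwizlid) insert -ib- after the first vowel.
The other patterns: stems whose last vowel is 'e' add the prefix ra-; stems whose last vowel is 'a' change the last vowel to 'i'; stems whose last vowel is 'u' add -ovi.
So hubnidin → huibbnidin.

huibbnidin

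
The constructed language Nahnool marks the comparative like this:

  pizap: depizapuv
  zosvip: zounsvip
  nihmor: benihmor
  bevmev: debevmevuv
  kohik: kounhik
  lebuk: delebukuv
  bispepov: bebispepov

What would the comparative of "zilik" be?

ziunlik

bispepov and bevmev both end in -v yet inflect differently (bebispepov, debevmevuv), so the final letter is not what conditions the rule; the last vowel is.
"zilik" has last vowel 'i'. The stems whose last vowel is 'i' (zosvip → zounsvip, kohik → kounhik) insert -un- after the first vowel.
So zilik → ziunlik.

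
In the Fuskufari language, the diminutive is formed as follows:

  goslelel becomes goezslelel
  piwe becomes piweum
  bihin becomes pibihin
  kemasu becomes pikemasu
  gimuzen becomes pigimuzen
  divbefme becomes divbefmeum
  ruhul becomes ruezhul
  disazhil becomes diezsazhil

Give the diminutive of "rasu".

pirasu

"rasu" ends in -u. The one such stem in the data (kemasu → pikemasu) adds the prefix pi-, so the same rule applies.
So rasu → pirasu.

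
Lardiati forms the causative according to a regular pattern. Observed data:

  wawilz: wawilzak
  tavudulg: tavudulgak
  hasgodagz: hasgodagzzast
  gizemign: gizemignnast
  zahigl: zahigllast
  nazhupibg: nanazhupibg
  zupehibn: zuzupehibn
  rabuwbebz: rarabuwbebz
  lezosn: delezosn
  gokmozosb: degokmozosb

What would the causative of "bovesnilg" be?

"bovesnilg" has second-to-last letter 'l'. The stems whose second-to-last letter is 'l' (wawilz → wawilzak, tavudulg → tavudulgak) add -ak.
So bovesnilg → bovesnilgak.

bovesnilgak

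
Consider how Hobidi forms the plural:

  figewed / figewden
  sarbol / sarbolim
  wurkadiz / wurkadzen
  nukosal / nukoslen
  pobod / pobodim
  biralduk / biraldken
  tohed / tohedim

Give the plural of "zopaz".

zopazim

"zopaz" has 2 vowels. The stems with 2 vowels (pobod → pobodim, sarbol → sarbolim, tohed → tohedim) add -im.
The other pattern: stems with 3 vowels delete the last vowel and add -en.
So zopaz → zopazim.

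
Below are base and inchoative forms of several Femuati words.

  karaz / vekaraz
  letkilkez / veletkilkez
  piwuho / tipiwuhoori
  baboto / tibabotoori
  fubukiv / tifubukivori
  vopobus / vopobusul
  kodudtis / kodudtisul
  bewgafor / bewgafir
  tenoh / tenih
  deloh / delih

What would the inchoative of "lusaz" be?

fubukiv and kodudtis both have last vowel 'i' yet inflect differently (tifubukivori, kodudtisul), so the last vowel is not what conditions the rule; the final letter is.
"lusaz" ends in -z. The stems ending in -z (karaz → vekaraz, letkilkez → veletkilkez) add the prefix ve-.
So lusaz → velusaz.

velusaz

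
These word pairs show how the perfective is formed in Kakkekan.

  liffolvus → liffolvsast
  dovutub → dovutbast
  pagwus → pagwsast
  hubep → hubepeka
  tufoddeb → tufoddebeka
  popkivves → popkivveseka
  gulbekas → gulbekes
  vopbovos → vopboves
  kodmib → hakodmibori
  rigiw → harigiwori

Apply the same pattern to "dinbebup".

"dinbebup" has last vowel 'u'. The stems whose last vowel is 'u' (liffolvus → liffolvsast, dovutub → dovutbast, pagwus → pagwsast) delete the last vowel and add -ast.
So dinbebup → dinbebpast.

dinbebpast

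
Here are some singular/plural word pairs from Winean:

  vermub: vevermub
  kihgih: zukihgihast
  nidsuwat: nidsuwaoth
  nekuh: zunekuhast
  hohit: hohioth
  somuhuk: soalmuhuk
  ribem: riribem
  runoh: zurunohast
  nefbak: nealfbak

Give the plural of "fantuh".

kihgih and hohit both have last vowel 'i' yet inflect differently (zukihgihast, hohioth), so the last vowel is not what conditions the rule; the final letter is.
"fantuh" ends in -h. The stems ending in -h (nekuh → zunekuhast, kihgih → zukihgihast, runoh → zurunohast) add zu- … -ast around the stem.
The other patterns: stems ending in -t drop the final letter and add -oth; stems ending in -k insert -al- after the first vowel; stems ending in -b or -m repeat the first consonant+vowel as a prefix.
So fantuh → zufantuhast.

zufantuhast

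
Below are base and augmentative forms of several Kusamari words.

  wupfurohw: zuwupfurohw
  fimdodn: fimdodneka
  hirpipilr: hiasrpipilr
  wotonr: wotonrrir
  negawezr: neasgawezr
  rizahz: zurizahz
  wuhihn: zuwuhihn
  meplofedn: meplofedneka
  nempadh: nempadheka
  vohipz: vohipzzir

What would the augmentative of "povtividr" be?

povtividreka

"povtividr" has second-to-last letter 'd'. The stems whose second-to-last letter is 'd' (meplofedn → meplofedneka, fimdodn → fimdodneka, nempadh → nempadheka) add -eka.
So povtividr → povtividreka.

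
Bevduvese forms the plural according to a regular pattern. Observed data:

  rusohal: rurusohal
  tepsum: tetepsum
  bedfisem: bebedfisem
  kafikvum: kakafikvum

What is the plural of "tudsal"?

tutudsal

Every pair shown (rusohal → rurusohal, tepsum → tetepsum, bedfisem → bebedfisem, …) follows the same rule: repeat the first consonant+vowel as a prefix.
So tudsal → tutudsal.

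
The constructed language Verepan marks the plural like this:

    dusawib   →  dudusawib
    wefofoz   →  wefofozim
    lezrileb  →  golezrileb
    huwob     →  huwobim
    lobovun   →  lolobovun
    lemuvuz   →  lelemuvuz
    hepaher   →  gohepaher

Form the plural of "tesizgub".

lezrileb and huwob both end in -b yet inflect differently (golezrileb, huwobim), so the final letter is not what conditions the rule; the last vowel is.
"tesizgub" has last vowel 'u'. The stems whose last vowel is 'u' (lobovun → lolobovun, lemuvuz → lelemuvuz) repeat the first consonant+vowel as a prefix.
The other patterns: stems whose last vowel is 'e' add the prefix go-; stems whose last vowel is 'o' add -im.
So tesizgub → tetesizgub.

tetesizgub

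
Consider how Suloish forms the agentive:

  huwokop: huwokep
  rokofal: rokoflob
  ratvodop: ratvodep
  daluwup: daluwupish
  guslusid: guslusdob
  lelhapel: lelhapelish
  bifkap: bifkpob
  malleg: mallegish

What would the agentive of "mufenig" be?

huwokop and daluwup both end in -p yet inflect differently (huwokep, daluwupish), so the final letter is not what conditions the rule; the last vowel is.
"mufenig" has last vowel 'i'. The one such stem in the data (guslusid → guslusdob) deletes the last vowel and adds -ob (as do rokofal, bifkap), so the same rule applies.
The other patterns: stems whose last vowel is 'o' change the last vowel to 'e'; stems whose last vowel is 'e' or 'u' add -ish.
So mufenig → mufengob.

mufengob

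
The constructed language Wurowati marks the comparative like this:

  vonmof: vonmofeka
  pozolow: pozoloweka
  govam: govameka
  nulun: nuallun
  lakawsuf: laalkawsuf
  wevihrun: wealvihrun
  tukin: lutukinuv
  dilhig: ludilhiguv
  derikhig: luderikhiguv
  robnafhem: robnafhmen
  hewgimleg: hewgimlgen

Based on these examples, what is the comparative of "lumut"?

vonmof and lakawsuf both end in -f yet inflect differently (vonmofeka, laalkawsuf), so the final letter is not what conditions the rule; the last vowel is.
"lumut" has last vowel 'u'. The stems whose last vowel is 'u' (nulun → nuallun, lakawsuf → laalkawsuf, wevihrun → wealvihrun) insert -al- after the first vowel.
So lumut → lualmut.

lualmut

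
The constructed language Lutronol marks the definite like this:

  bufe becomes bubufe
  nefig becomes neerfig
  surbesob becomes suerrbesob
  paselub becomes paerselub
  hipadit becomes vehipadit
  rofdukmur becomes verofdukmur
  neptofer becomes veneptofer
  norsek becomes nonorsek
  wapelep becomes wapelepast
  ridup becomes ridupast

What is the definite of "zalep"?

zalepast

"zalep" ends in -p. The stems ending in -p (wapelep → wapelepast, ridup → ridupast) add -ast.
So zalep → zalepast.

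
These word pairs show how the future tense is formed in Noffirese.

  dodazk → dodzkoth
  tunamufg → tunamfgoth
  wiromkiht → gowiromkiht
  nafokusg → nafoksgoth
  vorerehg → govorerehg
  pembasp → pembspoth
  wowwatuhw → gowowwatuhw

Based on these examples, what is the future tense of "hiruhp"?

vorerehg and nafokusg both end in -g yet inflect differently (govorerehg, nafoksgoth), so the final letter is not what conditions the rule; the second-to-last letter is.
"hiruhp" has second-to-last letter 'h'. The stems whose second-to-last letter is 'h' (vorerehg → govorerehg, wiromkiht → gowiromkiht, wowwatuhw → gowowwatuhw) add the prefix go-.
The other pattern: stems whose second-to-last letter is 'f', 's' or 'z' delete the last vowel and add -oth.
So hiruhp → gohiruhp.

gohiruhp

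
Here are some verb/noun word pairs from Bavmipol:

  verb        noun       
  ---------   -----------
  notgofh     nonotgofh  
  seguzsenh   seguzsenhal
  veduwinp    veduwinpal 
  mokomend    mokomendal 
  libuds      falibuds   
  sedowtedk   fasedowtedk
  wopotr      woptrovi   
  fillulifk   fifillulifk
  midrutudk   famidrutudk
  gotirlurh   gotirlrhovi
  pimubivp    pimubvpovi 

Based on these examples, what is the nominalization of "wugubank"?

wugubankal

"wugubank" has second-to-last letter 'n'. The stems whose second-to-last letter is 'n' (mokomend → mokomendal, seguzsenh → seguzsenhal, veduwinp → veduwinpal) add -al.
So wugubank → wugubankal.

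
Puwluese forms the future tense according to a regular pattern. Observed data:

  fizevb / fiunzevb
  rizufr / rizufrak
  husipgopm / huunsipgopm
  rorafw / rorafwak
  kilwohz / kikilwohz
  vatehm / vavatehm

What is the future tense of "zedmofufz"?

zedmofufzak

vatehm and husipgopm both end in -m yet inflect differently (vavatehm, huunsipgopm), so the final letter is not what conditions the rule; the second-to-last letter is.
"zedmofufz" has second-to-last letter 'f'. The stems whose second-to-last letter is 'f' (rizufr → rizufrak, rorafw → rorafwak) add -ak.
The other patterns: stems whose second-to-last letter is 'h' repeat the first consonant+vowel as a prefix; stems whose second-to-last letter is 'p' or 'v' insert -un- after the first vowel.
So zedmofufz → zedmofufzak.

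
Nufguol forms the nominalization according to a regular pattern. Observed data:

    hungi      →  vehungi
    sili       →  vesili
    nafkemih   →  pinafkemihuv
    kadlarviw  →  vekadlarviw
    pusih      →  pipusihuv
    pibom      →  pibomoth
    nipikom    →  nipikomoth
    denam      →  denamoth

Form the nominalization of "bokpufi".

"bokpufi" ends in -i. The stems ending in -i (hungi → vehungi, sili → vesili) add the prefix ve-.
So bokpufi → vebokpufi.

vebokpufi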